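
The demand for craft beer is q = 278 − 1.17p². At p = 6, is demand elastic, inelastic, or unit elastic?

At p = 6, q = 235.88.
dq/dp = −2·1.17·p = −14.04.
Point elasticity E = (dq/dp)·(p/q) = -14.04 × 6/235.88 ≈ -0.357.
|E| ≈ 0.357 < 1, so demand is inelastic.

inelastic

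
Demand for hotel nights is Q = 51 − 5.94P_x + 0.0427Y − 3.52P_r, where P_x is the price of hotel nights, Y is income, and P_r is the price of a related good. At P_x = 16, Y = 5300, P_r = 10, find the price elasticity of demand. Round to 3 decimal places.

-0.646

At the given point, Q = 51 − 5.94(16) + 0.0427(5300) − 3.52(10) = 51 − 95.04 + 226.31 − 35.2 = 147.07.
∂Q/∂P_x = −5.94, so E_p = (−5.94)·(16/147.07) ≈ -0.646.
|E_p| < 1: demand is inelastic.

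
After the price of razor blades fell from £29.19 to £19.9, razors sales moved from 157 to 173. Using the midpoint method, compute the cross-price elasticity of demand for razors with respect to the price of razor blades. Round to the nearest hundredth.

%ΔQ_x = (173 − 157)/[(157+173)/2] = 16/165 ≈ 0.0970.
%ΔP_y = (19.9 − 29.19)/[(29.19+19.9)/2] ≈ -0.3785.
E_xy = 0.0970/-0.3785 ≈ -0.26.
E_xy < 0, so razors and razor blades are complements.

-0.26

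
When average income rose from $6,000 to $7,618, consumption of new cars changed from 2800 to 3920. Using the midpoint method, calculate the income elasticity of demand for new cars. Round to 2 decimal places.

%ΔQ = (3920 − 2800)/[(2800+3920)/2] = 1120/3360 ≈ 0.3333.
%ΔI = (7,618 − 6,000)/[(6,000+7,618)/2] = 1618/6809 ≈ 0.2376.
E_I = %ΔQ/%ΔI ≈ 1.40.
E_I > 1: normal good (luxury).

1.40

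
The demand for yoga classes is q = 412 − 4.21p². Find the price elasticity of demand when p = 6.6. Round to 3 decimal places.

-1.604

At p = 6.6, q = 228.6124.
dq/dp = −2·4.21·p = −55.572.
Point elasticity E = (dq/dp)·(p/q) = -55.572 × 6.6/228.6124 ≈ -1.604.
|E| > 1, so demand is elastic at this price.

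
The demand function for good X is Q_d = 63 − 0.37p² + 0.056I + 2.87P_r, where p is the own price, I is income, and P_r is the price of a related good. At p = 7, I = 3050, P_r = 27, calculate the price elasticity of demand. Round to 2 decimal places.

-0.12

Substituting, Q_d = 63 − 0.37(7)² + 0.056(3050) + 2.87(27) = 63 − 18.13 + 170.8 + 77.49 = 293.16.
∂Q_d/∂p = −2·0.37·p = -5.18, so E_p = -5.18·(7/293.16) ≈ -0.12.
|E_p| < 1: demand is inelastic.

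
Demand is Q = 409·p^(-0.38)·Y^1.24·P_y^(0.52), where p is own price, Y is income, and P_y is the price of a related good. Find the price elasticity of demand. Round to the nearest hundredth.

-0.38

For a Cobb–Douglas (constant-elasticity) form Q = A·p^α·…, the elasticity with respect to p equals the exponent α at every point.
Here the exponent on p is -0.38, so the price elasticity of demand is -0.38.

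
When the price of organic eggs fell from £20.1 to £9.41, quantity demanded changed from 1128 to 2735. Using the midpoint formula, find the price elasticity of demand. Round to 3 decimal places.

%Δq = (2735 − 1128)/[(1128 + 2735)/2] = 1607/1931.5 ≈ 0.8320.
%ΔP = (9.41 − 20.1)/[(20.1 + 9.41)/2] = -10.69/14.755 ≈ -0.7245.
Arc elasticity E = %Δq/%ΔP ≈ 0.8320/-0.7245 ≈ -1.148.
|E| > 1: demand is elastic over this range.

-1.148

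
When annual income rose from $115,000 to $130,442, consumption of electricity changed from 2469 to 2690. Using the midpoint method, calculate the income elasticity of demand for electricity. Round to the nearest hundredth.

%ΔQ = (2690 − 2469)/[(2469+2690)/2] = 221/2579.5 ≈ 0.0857.
%ΔY = (130,442 − 115,000)/[(115,000+130,442)/2] = 15442/122721 ≈ 0.1258.
E_I = %ΔQ/%ΔY ≈ 0.68.
E_I ∈ (0,1): normal good (necessity).

0.68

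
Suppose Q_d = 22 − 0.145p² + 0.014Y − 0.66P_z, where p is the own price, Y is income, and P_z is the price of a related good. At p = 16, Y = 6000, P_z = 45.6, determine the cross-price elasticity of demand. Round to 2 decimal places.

-0.78

Substituting, Q_d = 22 − 0.145(16)² + 0.014(6000) − 0.66(45.6) = 22 − 37.12 + 84 − 30.096 = 38.784.
∂Q_d/∂P_z = −0.66, so E_xy = -0.66·(45.6/38.784) ≈ -0.78.
E_xy < 0: the goods are complements.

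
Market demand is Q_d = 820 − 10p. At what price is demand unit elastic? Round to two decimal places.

For linear demand Q_d = a − bp, E = −bp/(a − bp). |E| = 1 ⇒ bp = a − bp ⇒ p = a/(2b).
p = 820/(2·10) = 41.00.

41.00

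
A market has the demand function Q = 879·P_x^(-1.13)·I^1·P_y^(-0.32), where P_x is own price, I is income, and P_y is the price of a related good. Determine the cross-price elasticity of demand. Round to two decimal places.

For a Cobb–Douglas (constant-elasticity) form Q = A·P_y^α·…, the elasticity with respect to P_y equals the exponent α at every point.
Here the exponent on P_y is -0.32, so the cross-price elasticity of demand is -0.32.

-0.32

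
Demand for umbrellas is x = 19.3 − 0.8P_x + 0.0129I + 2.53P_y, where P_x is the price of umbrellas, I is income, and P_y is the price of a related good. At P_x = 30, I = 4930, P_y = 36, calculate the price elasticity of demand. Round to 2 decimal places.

At the given point, x = 19.3 − 0.8(30) + 0.0129(4930) + 2.53(36) = 19.3 − 24 + 63.597 + 91.08 = 149.977.
∂x/∂P_x = −0.8, so E_p = (−0.8)·(30/149.977) ≈ -0.16.
|E_p| < 1: demand is inelastic.

-0.16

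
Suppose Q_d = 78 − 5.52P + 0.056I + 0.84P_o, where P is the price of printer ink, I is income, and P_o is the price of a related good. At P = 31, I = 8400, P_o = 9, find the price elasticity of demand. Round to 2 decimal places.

-0.44

At the given point, Q_d = 78 − 5.52(31) + 0.056(8400) + 0.84(9) = 78 − 171.12 + 470.4 + 7.56 = 384.84.
∂Q_d/∂P = −5.52, so E_p = (−5.52)·(31/384.84) ≈ -0.44.
|E_p| < 1: demand is inelastic.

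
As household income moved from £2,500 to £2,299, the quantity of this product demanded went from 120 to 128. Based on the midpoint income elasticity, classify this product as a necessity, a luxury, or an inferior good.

inferior

%ΔQ = (128 − 120)/[(120+128)/2] = 8/124 ≈ 0.0645.
%ΔY = (2,299 − 2,500)/[(2,500+2,299)/2] = -201/2399.5 ≈ -0.0838.
E_I = %ΔQ/%ΔY ≈ -0.770.
E_I < 0: inferior good.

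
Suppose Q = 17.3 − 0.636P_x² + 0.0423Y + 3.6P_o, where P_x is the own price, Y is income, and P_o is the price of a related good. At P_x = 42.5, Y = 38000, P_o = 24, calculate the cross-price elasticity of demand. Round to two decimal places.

Evaluating quantity at (P_x, Y, P_o) gives Q = 17.3 − 0.636(42.5)² + 0.0423(38000) + 3.6(24) = 17.3 − 1148.775 + 1607.4 + 86.4 = 562.325.
∂Q/∂P_o = +3.6, so E_xy = 3.6·(24/562.325) ≈ 0.15.
E_xy > 0: the goods are substitutes.

0.15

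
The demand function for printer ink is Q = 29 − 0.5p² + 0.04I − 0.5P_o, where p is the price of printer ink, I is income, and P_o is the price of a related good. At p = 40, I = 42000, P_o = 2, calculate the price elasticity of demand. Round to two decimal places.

-1.76

Substituting, Q = 29 − 0.5(40)² + 0.04(42000) − 0.5(2) = 29 − 800 + 1680 − 1 = 908.
∂Q/∂p = −2·0.5·p = -40, so E_p = -40·(40/908) ≈ -1.76.
|E_p| > 1: demand is elastic.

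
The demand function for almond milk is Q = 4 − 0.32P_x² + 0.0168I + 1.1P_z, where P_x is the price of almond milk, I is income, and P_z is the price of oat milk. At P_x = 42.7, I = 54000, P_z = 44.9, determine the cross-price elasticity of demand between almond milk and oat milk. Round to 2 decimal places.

Substituting, Q = 4 − 0.32(42.7)² + 0.0168(54000) + 1.1(44.9) = 4 − 583.4528 + 907.2 + 49.39 = 377.1372.
∂Q/∂P_z = +1.1, so E_xy = 1.1·(44.9/377.1372) ≈ 0.13.
E_xy > 0: the goods are substitutes.

0.13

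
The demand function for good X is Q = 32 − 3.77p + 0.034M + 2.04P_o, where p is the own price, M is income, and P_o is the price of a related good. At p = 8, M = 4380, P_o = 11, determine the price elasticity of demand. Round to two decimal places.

-0.17

Evaluating quantity at (p, M, P_o) gives Q = 32 − 3.77(8) + 0.034(4380) + 2.04(11) = 32 − 30.16 + 148.92 + 22.44 = 173.2.
∂Q/∂p = −3.77, so E_p = (−3.77)·(8/173.2) ≈ -0.17.
|E_p| < 1: demand is inelastic.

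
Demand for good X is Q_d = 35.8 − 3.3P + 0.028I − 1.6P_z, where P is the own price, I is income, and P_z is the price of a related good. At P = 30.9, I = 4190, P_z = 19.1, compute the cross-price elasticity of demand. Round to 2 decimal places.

-1.48

At the given point, Q_d = 35.8 − 3.3(30.9) + 0.028(4190) − 1.6(19.1) = 35.8 − 101.97 + 117.32 − 30.56 = 20.59.
∂Q_d/∂P_z = −1.6, so E_xy = -1.6·(19.1/20.59) ≈ -1.48.
E_xy < 0: the goods are complements.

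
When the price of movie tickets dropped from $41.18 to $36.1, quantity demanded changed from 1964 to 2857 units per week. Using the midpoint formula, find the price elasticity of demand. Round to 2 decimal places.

-2.82

%ΔQ = (2857 − 1964)/[(1964 + 2857)/2] = 893/2410.5 ≈ 0.3705.
%Δp = (36.1 − 41.18)/[(41.18 + 36.1)/2] = -5.08/38.64 ≈ -0.1315.
Arc elasticity E = %ΔQ/%Δp ≈ 0.3705/-0.1315 ≈ -2.82.
|E| > 1: demand is elastic over this range.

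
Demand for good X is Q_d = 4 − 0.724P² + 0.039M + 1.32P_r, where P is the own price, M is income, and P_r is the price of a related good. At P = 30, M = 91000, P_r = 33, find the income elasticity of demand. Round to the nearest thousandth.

1.205

At the given point, Q_d = 4 − 0.724(30)² + 0.039(91000) + 1.32(33) = 4 − 651.6 + 3549 + 43.56 = 2944.96.
∂Q_d/∂M = +0.039, so E_I = 0.039·(91000/2944.96) ≈ 1.205.
E_I > 1: normal good (luxury).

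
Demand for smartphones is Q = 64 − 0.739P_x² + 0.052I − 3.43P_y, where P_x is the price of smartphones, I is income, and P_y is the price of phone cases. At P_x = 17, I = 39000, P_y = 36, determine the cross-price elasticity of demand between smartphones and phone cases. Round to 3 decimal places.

-0.070

Evaluating quantity at (P_x, I, P_y) gives Q = 64 − 0.739(17)² + 0.052(39000) − 3.43(36) = 64 − 213.571 + 2028 − 123.48 = 1754.949.
∂Q/∂P_y = −3.43, so E_xy = -3.43·(36/1754.949) ≈ -0.070.
E_xy < 0: the goods are complements.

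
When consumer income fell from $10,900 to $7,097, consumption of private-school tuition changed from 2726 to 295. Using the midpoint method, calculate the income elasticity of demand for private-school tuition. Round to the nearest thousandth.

3.808

%ΔQ = (295 − 2726)/[(2726+295)/2] = -2431/1510.5 ≈ -1.6094.
%ΔI = (7,097 − 10,900)/[(10,900+7,097)/2] = -3803/8998.5 ≈ -0.4226.
E_I = %ΔQ/%ΔI ≈ 3.808.
E_I > 1: normal good (luxury).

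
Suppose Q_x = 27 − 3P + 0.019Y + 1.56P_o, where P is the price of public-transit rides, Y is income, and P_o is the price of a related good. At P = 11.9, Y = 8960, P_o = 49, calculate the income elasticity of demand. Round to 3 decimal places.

Substituting, Q_x = 27 − 3(11.9) + 0.019(8960) + 1.56(49) = 27 − 35.7 + 170.24 + 76.44 = 237.98.
∂Q_x/∂Y = +0.019, so E_I = 0.019·(8960/237.98) ≈ 0.715.
E_I ∈ (0,1): normal good (necessity).

0.715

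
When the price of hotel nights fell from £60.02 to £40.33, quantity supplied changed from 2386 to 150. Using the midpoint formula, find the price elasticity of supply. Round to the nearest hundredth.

4.49

%Δq = (150 − 2386)/[(2386 + 150)/2] = -2236/1268 ≈ -1.7634.
%Δp = (40.33 − 60.02)/[(60.02 + 40.33)/2] = -19.69/50.175 ≈ -0.3924.
Arc elasticity E = %Δq/%Δp ≈ -1.7634/-0.3924 ≈ 4.49.
|E| > 1: supply is elastic over this range.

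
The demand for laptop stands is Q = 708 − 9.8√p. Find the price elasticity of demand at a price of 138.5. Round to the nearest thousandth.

-0.097

At p = 138.5, Q = 592.6677.
dQ/dp = −9.8/(2√p) = −9.8/(2·11.7686).
Point elasticity E = (dQ/dp)·(p/Q) = -0.4164 × 138.5/592.6677 ≈ -0.097.
|E| < 1, so demand is inelastic at this price.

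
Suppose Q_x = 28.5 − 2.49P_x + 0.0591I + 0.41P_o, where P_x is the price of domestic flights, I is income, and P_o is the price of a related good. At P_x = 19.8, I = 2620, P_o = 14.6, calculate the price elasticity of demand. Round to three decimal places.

-0.352

First evaluate Q_x: 28.5 − 2.49(19.8) + 0.0591(2620) + 0.41(14.6) = 28.5 − 49.302 + 154.842 + 5.986 = 140.026.
∂Q_x/∂P_x = −2.49, so E_p = (−2.49)·(19.8/140.026) ≈ -0.352.
|E_p| < 1: demand is inelastic.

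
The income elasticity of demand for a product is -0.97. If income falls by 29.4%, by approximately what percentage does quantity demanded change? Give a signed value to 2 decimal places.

%ΔQ ≈ E × %ΔI = (-0.97) × (-29.4%) ≈ 28.52%.

28.52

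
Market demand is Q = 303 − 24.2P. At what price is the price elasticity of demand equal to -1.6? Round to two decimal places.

Set −bP/(a − bP) = −1.6 ⇒ bP = 1.6(a − bP) ⇒ bP(1+1.6) = 1.6·a.
P = 1.6·303/(24.2·2.6) ≈ 7.71.

7.71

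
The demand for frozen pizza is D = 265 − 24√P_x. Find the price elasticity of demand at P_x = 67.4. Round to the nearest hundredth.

-1.45

At P_x = 67.4, D = 67.966.
dD/dP_x = −24/(2√P_x) = −24/(2·8.2098).
Point elasticity E = (dD/dP_x)·(P_x/D) = -1.4617 × 67.4/67.966 ≈ -1.45.
|E| > 1, so demand is elastic at this price.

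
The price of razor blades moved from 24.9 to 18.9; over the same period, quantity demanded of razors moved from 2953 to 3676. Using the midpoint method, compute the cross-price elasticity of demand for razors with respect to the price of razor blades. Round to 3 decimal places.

%ΔQ_x = (3676 − 2953)/[(2953+3676)/2] = 723/3314.5 ≈ 0.2181.
%ΔP_y = (18.9 − 24.9)/[(24.9+18.9)/2] ≈ -0.2740.
E_xy = 0.2181/-0.2740 ≈ -0.796.
E_xy < 0, so razors and razor blades are complements.

-0.796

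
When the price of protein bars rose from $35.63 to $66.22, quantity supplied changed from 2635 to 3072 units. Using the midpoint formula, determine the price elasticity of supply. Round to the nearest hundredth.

0.25

%ΔQ = (3072 − 2635)/[(2635 + 3072)/2] = 437/2853.5 ≈ 0.1531.
%Δp = (66.22 − 35.63)/[(35.63 + 66.22)/2] = 30.59/50.925 ≈ 0.6007.
Arc elasticity E = %ΔQ/%Δp ≈ 0.1531/0.6007 ≈ 0.25.
|E| < 1: supply is inelastic over this range.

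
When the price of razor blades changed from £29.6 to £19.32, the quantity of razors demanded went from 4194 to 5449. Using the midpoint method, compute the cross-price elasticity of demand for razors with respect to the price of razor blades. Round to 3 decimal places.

%ΔQ_x = (5449 − 4194)/[(4194+5449)/2] = 1255/4821.5 ≈ 0.2603.
%ΔP_y = (19.32 − 29.6)/[(29.6+19.32)/2] ≈ -0.4203.
E_xy = 0.2603/-0.4203 ≈ -0.619.
E_xy < 0, so razors and razor blades are complements.

-0.619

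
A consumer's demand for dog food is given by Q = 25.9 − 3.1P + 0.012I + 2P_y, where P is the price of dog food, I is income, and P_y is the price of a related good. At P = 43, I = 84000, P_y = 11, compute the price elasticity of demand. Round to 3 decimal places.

-0.144

Evaluating quantity at (P, I, P_y) gives Q = 25.9 − 3.1(43) + 0.012(84000) + 2(11) = 25.9 − 133.3 + 1008 + 22 = 922.6.
∂Q/∂P = −3.1, so E_p = (−3.1)·(43/922.6) ≈ -0.144.
|E_p| < 1: demand is inelastic.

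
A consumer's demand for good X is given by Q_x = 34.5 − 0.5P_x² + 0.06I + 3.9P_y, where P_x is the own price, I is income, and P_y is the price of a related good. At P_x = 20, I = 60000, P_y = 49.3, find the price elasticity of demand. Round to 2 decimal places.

Evaluating quantity at (P_x, I, P_y) gives Q_x = 34.5 − 0.5(20)² + 0.06(60000) + 3.9(49.3) = 34.5 − 200 + 3600 + 192.27 = 3626.77.
∂Q_x/∂P_x = −2·0.5·P_x = -20, so E_p = -20·(20/3626.77) ≈ -0.11.
|E_p| < 1: demand is inelastic.

-0.11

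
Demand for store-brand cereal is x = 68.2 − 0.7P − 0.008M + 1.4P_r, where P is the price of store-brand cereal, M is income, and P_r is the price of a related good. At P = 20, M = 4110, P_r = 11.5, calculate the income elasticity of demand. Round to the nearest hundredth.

x = 68.2 − 0.7(20) − 0.008(4110) + 1.4(11.5) = 68.2 − 14 − 32.88 + 16.1 = 37.42.
∂x/∂M = −0.008, so E_I = -0.008·(4110/37.42) ≈ -0.88.
E_I < 0: inferior good.

-0.88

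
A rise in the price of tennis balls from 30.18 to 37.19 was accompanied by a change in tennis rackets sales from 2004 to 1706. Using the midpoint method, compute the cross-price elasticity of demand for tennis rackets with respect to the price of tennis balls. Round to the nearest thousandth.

-0.772

%ΔQ_x = (1706 − 2004)/[(2004+1706)/2] = -298/1855 ≈ -0.1606.
%ΔP_y = (37.19 − 30.18)/[(30.18+37.19)/2] ≈ 0.2081.
E_xy = -0.1606/0.2081 ≈ -0.772.
E_xy < 0, so tennis rackets and tennis balls are complements.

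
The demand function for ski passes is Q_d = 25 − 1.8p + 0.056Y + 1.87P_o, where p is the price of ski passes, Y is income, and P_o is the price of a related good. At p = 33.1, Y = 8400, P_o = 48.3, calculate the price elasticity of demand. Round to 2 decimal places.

Substituting, Q_d = 25 − 1.8(33.1) + 0.056(8400) + 1.87(48.3) = 25 − 59.58 + 470.4 + 90.321 = 526.141.
∂Q_d/∂p = −1.8, so E_p = (−1.8)·(33.1/526.141) ≈ -0.11.
|E_p| < 1: demand is inelastic.

-0.11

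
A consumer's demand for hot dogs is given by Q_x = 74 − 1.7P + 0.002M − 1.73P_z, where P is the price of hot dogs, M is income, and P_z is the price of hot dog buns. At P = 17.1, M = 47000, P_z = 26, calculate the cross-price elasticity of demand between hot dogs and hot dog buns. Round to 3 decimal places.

At the given point, Q_x = 74 − 1.7(17.1) + 0.002(47000) − 1.73(26) = 74 − 29.07 + 94 − 44.98 = 93.95.
∂Q_x/∂P_z = −1.73, so E_xy = -1.73·(26/93.95) ≈ -0.479.
E_xy < 0: the goods are complements.

-0.479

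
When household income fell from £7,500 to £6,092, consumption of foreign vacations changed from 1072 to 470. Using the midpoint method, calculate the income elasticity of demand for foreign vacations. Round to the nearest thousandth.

3.769

%ΔQ = (470 − 1072)/[(1072+470)/2] = -602/771 ≈ -0.7808.
%ΔM = (6,092 − 7,500)/[(7,500+6,092)/2] = -1408/6796 ≈ -0.2072.
E_I = %ΔQ/%ΔM ≈ 3.769.
E_I > 1: normal good (luxury).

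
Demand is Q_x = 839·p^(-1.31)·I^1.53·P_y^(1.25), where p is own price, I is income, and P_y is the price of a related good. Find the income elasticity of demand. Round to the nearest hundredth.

1.53

For a Cobb–Douglas (constant-elasticity) form Q_x = A·I^α·…, the elasticity with respect to I equals the exponent α at every point.
Here the exponent on I is 1.53, so the income elasticity of demand is 1.53.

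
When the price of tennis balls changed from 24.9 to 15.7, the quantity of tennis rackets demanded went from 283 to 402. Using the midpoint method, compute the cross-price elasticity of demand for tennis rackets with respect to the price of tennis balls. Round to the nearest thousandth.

-0.767

%ΔQ_x = (402 − 283)/[(283+402)/2] = 119/342.5 ≈ 0.3474.
%ΔP_y = (15.7 − 24.9)/[(24.9+15.7)/2] ≈ -0.4532.
E_xy = 0.3474/-0.4532 ≈ -0.767.
E_xy < 0, so tennis rackets and tennis balls are complements.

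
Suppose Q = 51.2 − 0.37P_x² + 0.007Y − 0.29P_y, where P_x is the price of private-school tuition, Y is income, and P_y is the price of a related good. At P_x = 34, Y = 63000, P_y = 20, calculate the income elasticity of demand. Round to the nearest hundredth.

7.52

Substituting, Q = 51.2 − 0.37(34)² + 0.007(63000) − 0.29(20) = 51.2 − 427.72 + 441 − 5.8 = 58.68.
∂Q/∂Y = +0.007, so E_I = 0.007·(63000/58.68) ≈ 7.52.
E_I > 1: normal good (luxury).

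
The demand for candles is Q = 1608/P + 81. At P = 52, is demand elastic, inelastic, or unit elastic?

inelastic

At P = 52, Q = 111.9231.
dQ/dP = −1608/P² = −0.5947.
Point elasticity E = (dQ/dP)·(P/Q) = -0.5947 × 52/111.9231 ≈ -0.276.
|E| ≈ 0.276 < 1, so demand is inelastic.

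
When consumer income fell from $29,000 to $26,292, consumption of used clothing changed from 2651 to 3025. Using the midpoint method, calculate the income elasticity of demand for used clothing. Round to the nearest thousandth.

-1.345

%ΔQ = (3025 − 2651)/[(2651+3025)/2] = 374/2838 ≈ 0.1318.
%ΔI = (26,292 − 29,000)/[(29,000+26,292)/2] = -2708/27646 ≈ -0.0980.
E_I = %ΔQ/%ΔI ≈ -1.345.
E_I < 0: inferior good.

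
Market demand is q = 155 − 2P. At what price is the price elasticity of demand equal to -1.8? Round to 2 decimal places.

49.82

Set −bP/(a − bP) = −1.8 ⇒ bP = 1.8(a − bP) ⇒ bP(1+1.8) = 1.8·a.
P = 1.8·155/(2·2.8) ≈ 49.82.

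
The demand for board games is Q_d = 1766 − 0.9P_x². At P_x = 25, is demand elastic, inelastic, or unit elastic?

At P_x = 25, Q_d = 1203.5.
dQ_d/dP_x = −2·0.9·P_x = −45.
Point elasticity E = (dQ_d/dP_x)·(P_x/Q_d) = -45 × 25/1203.5 ≈ -0.935.
|E| ≈ 0.935 < 1, so demand is inelastic.

inelastic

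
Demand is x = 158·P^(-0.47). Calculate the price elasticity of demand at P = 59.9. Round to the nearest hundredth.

-0.47

For a Cobb–Douglas (constant-elasticity) form x = A·P^α·…, the elasticity with respect to P equals the exponent α at every point.
Here the exponent on P is -0.47, so the price elasticity of demand is -0.47.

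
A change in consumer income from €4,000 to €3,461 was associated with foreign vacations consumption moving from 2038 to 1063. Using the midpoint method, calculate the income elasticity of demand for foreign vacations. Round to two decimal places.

4.35

%ΔQ = (1063 − 2038)/[(2038+1063)/2] = -975/1550.5 ≈ -0.6288.
%ΔI = (3,461 − 4,000)/[(4,000+3,461)/2] = -539/3730.5 ≈ -0.1445.
E_I = %ΔQ/%ΔI ≈ 4.35.
E_I > 1: normal good (luxury).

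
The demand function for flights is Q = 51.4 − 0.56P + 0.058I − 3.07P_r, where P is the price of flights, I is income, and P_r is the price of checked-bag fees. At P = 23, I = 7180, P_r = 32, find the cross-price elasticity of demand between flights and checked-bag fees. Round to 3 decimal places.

-0.275

Q = 51.4 − 0.56(23) + 0.058(7180) − 3.07(32) = 51.4 − 12.88 + 416.44 − 98.24 = 356.72.
∂Q/∂P_r = −3.07, so E_xy = -3.07·(32/356.72) ≈ -0.275.
E_xy < 0: the goods are complements.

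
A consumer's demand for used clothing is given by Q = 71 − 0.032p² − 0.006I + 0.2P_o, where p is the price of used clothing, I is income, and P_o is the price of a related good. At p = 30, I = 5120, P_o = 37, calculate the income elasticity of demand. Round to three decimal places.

Evaluating quantity at (p, I, P_o) gives Q = 71 − 0.032(30)² − 0.006(5120) + 0.2(37) = 71 − 28.8 − 30.72 + 7.4 = 18.88.
∂Q/∂I = −0.006, so E_I = -0.006·(5120/18.88) ≈ -1.627.
E_I < 0: inferior good.

-1.627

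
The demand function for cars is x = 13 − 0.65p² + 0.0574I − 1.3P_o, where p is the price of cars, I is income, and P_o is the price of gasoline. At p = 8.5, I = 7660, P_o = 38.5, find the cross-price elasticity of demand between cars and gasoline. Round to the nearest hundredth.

Evaluating quantity at (p, I, P_o) gives x = 13 − 0.65(8.5)² + 0.0574(7660) − 1.3(38.5) = 13 − 46.9625 + 439.684 − 50.05 = 355.6715.
∂x/∂P_o = −1.3, so E_xy = -1.3·(38.5/355.6715) ≈ -0.14.
E_xy < 0: the goods are complements.

-0.14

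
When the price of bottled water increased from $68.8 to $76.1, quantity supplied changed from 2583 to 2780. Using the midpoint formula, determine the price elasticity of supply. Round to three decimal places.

%Δq = (2780 − 2583)/[(2583 + 2780)/2] = 197/2681.5 ≈ 0.0735.
%Δp = (76.1 − 68.8)/[(68.8 + 76.1)/2] = 7.3/72.45 ≈ 0.1008.
Arc elasticity E = %Δq/%Δp ≈ 0.0735/0.1008 ≈ 0.729.
|E| < 1: supply is inelastic over this range.

0.729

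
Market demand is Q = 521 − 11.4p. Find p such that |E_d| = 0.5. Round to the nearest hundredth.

15.23

Set −bp/(a − bp) = −0.5 ⇒ bp = 0.5(a − bp) ⇒ bp(1+0.5) = 0.5·a.
p = 0.5·521/(11.4·1.5) ≈ 15.23.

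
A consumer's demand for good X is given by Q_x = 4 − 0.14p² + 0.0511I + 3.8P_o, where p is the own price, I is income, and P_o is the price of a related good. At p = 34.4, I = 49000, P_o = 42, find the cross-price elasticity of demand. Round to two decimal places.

Q_x = 4 − 0.14(34.4)² + 0.0511(49000) + 3.8(42) = 4 − 165.6704 + 2503.9 + 159.6 = 2501.8296.
∂Q_x/∂P_o = +3.8, so E_xy = 3.8·(42/2501.8296) ≈ 0.06.
E_xy > 0: the goods are substitutes.

0.06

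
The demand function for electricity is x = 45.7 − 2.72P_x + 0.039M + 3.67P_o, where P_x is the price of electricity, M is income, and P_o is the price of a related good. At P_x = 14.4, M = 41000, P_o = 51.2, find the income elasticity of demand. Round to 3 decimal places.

First evaluate x: 45.7 − 2.72(14.4) + 0.039(41000) + 3.67(51.2) = 45.7 − 39.168 + 1599 + 187.904 = 1793.436.
∂x/∂M = +0.039, so E_I = 0.039·(41000/1793.436) ≈ 0.892.
E_I ∈ (0,1): normal good (necessity).

0.892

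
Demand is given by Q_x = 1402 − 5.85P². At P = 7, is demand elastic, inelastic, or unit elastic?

inelastic

At P = 7, Q_x = 1115.35.
dQ_x/dP = −2·5.85·P = −81.9.
Point elasticity E = (dQ_x/dP)·(P/Q_x) = -81.9 × 7/1115.35 ≈ -0.514.
|E| ≈ 0.514 < 1, so demand is inelastic.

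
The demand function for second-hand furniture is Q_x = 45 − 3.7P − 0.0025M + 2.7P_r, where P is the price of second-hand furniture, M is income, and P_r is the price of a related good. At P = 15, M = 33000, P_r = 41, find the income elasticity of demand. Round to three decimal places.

Evaluating quantity at (P, M, P_r) gives Q_x = 45 − 3.7(15) − 0.0025(33000) + 2.7(41) = 45 − 55.5 − 82.5 + 110.7 = 17.7.
∂Q_x/∂M = −0.0025, so E_I = -0.0025·(33000/17.7) ≈ -4.661.
E_I < 0: inferior good.

-4.661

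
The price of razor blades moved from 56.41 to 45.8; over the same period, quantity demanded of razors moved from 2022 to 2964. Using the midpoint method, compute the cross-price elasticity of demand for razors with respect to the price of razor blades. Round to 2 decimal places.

%ΔQ_x = (2964 − 2022)/[(2022+2964)/2] = 942/2493 ≈ 0.3779.
%ΔP_y = (45.8 − 56.41)/[(56.41+45.8)/2] ≈ -0.2076.
E_xy = 0.3779/-0.2076 ≈ -1.82.
E_xy < 0, so razors and razor blades are complements.

-1.82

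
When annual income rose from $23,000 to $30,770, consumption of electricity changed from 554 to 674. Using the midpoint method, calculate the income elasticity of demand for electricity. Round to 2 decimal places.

0.68

%ΔQ = (674 − 554)/[(554+674)/2] = 120/614 ≈ 0.1954.
%ΔM = (30,770 − 23,000)/[(23,000+30,770)/2] = 7770/26885 ≈ 0.2890.
E_I = %ΔQ/%ΔM ≈ 0.68.
E_I ∈ (0,1): normal good (necessity).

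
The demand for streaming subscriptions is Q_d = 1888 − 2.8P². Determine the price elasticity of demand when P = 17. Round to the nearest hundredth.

At P = 17, Q_d = 1078.8.
dQ_d/dP = −2·2.8·P = −95.2.
Point elasticity E = (dQ_d/dP)·(P/Q_d) = -95.2 × 17/1078.8 ≈ -1.50.
|E| > 1, so demand is elastic at this price.

-1.50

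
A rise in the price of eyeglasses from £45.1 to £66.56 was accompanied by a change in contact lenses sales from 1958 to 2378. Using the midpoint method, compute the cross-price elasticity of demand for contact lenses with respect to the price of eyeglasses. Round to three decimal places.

%ΔQ_x = (2378 − 1958)/[(1958+2378)/2] = 420/2168 ≈ 0.1937.
%ΔP_y = (66.56 − 45.1)/[(45.1+66.56)/2] ≈ 0.3844.
E_xy = 0.1937/0.3844 ≈ 0.504.
E_xy > 0, so contact lenses and eyeglasses are substitutes.

0.504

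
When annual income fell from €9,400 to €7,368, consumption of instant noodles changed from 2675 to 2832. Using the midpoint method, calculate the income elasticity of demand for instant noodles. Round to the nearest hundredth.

%ΔQ = (2832 − 2675)/[(2675+2832)/2] = 157/2753.5 ≈ 0.0570.
%ΔI = (7,368 − 9,400)/[(9,400+7,368)/2] = -2032/8384 ≈ -0.2424.
E_I = %ΔQ/%ΔI ≈ -0.24.
E_I < 0: inferior good.

-0.24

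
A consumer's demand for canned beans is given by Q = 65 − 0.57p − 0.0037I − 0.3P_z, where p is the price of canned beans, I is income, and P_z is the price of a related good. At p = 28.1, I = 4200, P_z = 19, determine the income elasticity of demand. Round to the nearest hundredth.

-0.56

Evaluating quantity at (p, I, P_z) gives Q = 65 − 0.57(28.1) − 0.0037(4200) − 0.3(19) = 65 − 16.017 − 15.54 − 5.7 = 27.743.
∂Q/∂I = −0.0037, so E_I = -0.0037·(4200/27.743) ≈ -0.56.
E_I < 0: inferior good.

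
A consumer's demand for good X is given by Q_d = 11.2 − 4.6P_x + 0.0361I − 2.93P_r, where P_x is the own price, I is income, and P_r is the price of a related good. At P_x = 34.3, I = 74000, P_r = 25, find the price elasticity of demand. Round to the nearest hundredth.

Substituting, Q_d = 11.2 − 4.6(34.3) + 0.0361(74000) − 2.93(25) = 11.2 − 157.78 + 2671.4 − 73.25 = 2451.57.
∂Q_d/∂P_x = −4.6, so E_p = (−4.6)·(34.3/2451.57) ≈ -0.06.
|E_p| < 1: demand is inelastic.

-0.06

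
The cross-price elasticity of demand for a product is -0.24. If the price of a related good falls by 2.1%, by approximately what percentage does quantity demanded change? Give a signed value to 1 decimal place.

%ΔQ ≈ E × %ΔP_y = (-0.24) × (-2.1%) ≈ 0.5%.

0.5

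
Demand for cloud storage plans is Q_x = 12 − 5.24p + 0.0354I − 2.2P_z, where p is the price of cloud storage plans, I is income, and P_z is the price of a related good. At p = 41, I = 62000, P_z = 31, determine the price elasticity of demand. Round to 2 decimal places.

-0.11

Evaluating quantity at (p, I, P_z) gives Q_x = 12 − 5.24(41) + 0.0354(62000) − 2.2(31) = 12 − 214.84 + 2194.8 − 68.2 = 1923.76.
∂Q_x/∂p = −5.24, so E_p = (−5.24)·(41/1923.76) ≈ -0.11.
|E_p| < 1: demand is inelastic.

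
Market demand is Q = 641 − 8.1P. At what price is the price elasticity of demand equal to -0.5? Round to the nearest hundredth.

Set −bP/(a − bP) = −0.5 ⇒ bP = 0.5(a − bP) ⇒ bP(1+0.5) = 0.5·a.
P = 0.5·641/(8.1·1.5) ≈ 26.38.

26.38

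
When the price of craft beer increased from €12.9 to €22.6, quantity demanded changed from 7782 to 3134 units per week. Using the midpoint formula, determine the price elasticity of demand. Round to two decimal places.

%Δq = (3134 − 7782)/[(7782 + 3134)/2] = -4648/5458 ≈ -0.8516.
%ΔP = (22.6 − 12.9)/[(12.9 + 22.6)/2] = 9.7/17.75 ≈ 0.5465.
Arc elasticity E = %Δq/%ΔP ≈ -0.8516/0.5465 ≈ -1.56.
|E| > 1: demand is elastic over this range.

-1.56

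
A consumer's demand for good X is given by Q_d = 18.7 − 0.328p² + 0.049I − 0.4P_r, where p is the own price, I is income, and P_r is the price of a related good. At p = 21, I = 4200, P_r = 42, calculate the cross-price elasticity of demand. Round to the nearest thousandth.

Substituting, Q_d = 18.7 − 0.328(21)² + 0.049(4200) − 0.4(42) = 18.7 − 144.648 + 205.8 − 16.8 = 63.052.
∂Q_d/∂P_r = −0.4, so E_xy = -0.4·(42/63.052) ≈ -0.266.
E_xy < 0: the goods are complements.

-0.266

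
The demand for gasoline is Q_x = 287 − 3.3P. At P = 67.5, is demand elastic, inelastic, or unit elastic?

At P = 67.5, Q_x = 64.25.
dQ_x/dP = −3.3.
Point elasticity E = (dQ_x/dP)·(P/Q_x) = -3.3 × 67.5/64.25 ≈ -3.467.
|E| ≈ 3.467 > 1, so demand is elastic.

elastic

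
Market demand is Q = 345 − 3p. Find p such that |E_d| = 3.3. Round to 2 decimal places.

Set −bp/(a − bp) = −3.3 ⇒ bp = 3.3(a − bp) ⇒ bp(1+3.3) = 3.3·a.
p = 3.3·345/(3·4.3) ≈ 88.26.

88.26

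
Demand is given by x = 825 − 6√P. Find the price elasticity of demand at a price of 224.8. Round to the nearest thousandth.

At P = 224.8, x = 735.04.
dx/dP = −6/(2√P) = −6/(2·14.9933).
Point elasticity E = (dx/dP)·(P/x) = -0.2001 × 224.8/735.04 ≈ -0.061.
|E| < 1, so demand is inelastic at this price.

-0.061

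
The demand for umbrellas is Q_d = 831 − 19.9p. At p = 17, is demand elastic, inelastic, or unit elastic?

inelastic

At p = 17, Q_d = 492.7.
dQ_d/dp = −19.9.
Point elasticity E = (dQ_d/dp)·(p/Q_d) = -19.9 × 17/492.7 ≈ -0.687.
|E| ≈ 0.687 < 1, so demand is inelastic.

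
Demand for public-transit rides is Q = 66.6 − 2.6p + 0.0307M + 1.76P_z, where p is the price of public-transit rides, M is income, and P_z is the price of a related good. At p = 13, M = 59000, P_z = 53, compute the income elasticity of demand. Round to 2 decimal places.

At the given point, Q = 66.6 − 2.6(13) + 0.0307(59000) + 1.76(53) = 66.6 − 33.8 + 1811.3 + 93.28 = 1937.38.
∂Q/∂M = +0.0307, so E_I = 0.0307·(59000/1937.38) ≈ 0.93.
E_I ∈ (0,1): normal good (necessity).

0.93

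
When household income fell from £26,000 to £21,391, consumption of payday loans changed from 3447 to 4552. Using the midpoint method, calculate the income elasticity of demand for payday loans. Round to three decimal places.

%ΔQ = (4552 − 3447)/[(3447+4552)/2] = 1105/3999.5 ≈ 0.2763.
%ΔM = (21,391 − 26,000)/[(26,000+21,391)/2] = -4609/23695.5 ≈ -0.1945.
E_I = %ΔQ/%ΔM ≈ -1.420.
E_I < 0: inferior good.

-1.420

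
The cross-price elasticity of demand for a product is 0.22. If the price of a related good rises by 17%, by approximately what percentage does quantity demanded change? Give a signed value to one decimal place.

%ΔQ ≈ E × %ΔP_y = (0.22) × (17%) ≈ 3.7%.

3.7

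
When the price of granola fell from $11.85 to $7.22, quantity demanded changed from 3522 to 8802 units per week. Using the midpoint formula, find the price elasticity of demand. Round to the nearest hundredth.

-1.76

%Δq = (8802 − 3522)/[(3522 + 8802)/2] = 5280/6162 ≈ 0.8569.
%Δp = (7.22 − 11.85)/[(11.85 + 7.22)/2] = -4.63/9.535 ≈ -0.4856.
Arc elasticity E = %Δq/%Δp ≈ 0.8569/-0.4856 ≈ -1.76.
|E| > 1: demand is elastic over this range.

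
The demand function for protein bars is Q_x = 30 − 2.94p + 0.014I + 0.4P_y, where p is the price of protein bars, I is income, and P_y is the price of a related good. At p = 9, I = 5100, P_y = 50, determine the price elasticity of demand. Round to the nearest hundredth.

-0.28

Substituting, Q_x = 30 − 2.94(9) + 0.014(5100) + 0.4(50) = 30 − 26.46 + 71.4 + 20 = 94.94.
∂Q_x/∂p = −2.94, so E_p = (−2.94)·(9/94.94) ≈ -0.28.
|E_p| < 1: demand is inelastic.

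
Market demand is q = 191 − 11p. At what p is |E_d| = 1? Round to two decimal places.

8.68

For linear demand q = a − bp, E = −bp/(a − bp). |E| = 1 ⇒ bp = a − bp ⇒ p = a/(2b).
p = 191/(2·11) ≈ 8.68.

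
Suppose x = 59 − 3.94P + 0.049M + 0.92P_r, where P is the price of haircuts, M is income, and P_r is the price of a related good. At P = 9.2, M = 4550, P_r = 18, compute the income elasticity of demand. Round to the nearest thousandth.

Evaluating quantity at (P, M, P_r) gives x = 59 − 3.94(9.2) + 0.049(4550) + 0.92(18) = 59 − 36.248 + 222.95 + 16.56 = 262.262.
∂x/∂M = +0.049, so E_I = 0.049·(4550/262.262) ≈ 0.850.
E_I ∈ (0,1): normal good (necessity).

0.850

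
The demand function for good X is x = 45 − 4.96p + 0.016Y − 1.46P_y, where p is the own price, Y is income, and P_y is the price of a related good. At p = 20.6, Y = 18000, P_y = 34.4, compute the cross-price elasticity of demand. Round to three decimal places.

-0.278

x = 45 − 4.96(20.6) + 0.016(18000) − 1.46(34.4) = 45 − 102.176 + 288 − 50.224 = 180.6.
∂x/∂P_y = −1.46, so E_xy = -1.46·(34.4/180.6) ≈ -0.278.
E_xy < 0: the goods are complements.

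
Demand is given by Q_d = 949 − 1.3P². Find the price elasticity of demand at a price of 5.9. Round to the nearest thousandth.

-0.100

At P = 5.9, Q_d = 903.747.
dQ_d/dP = −2·1.3·P = −15.34.
Point elasticity E = (dQ_d/dP)·(P/Q_d) = -15.34 × 5.9/903.747 ≈ -0.100.
|E| < 1, so demand is inelastic at this price.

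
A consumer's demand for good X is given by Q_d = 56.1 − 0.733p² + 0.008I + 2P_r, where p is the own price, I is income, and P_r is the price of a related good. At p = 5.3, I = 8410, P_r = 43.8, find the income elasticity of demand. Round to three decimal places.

0.353

Q_d = 56.1 − 0.733(5.3)² + 0.008(8410) + 2(43.8) = 56.1 − 20.59 + 67.28 + 87.6 = 190.39.
∂Q_d/∂I = +0.008, so E_I = 0.008·(8410/190.39) ≈ 0.353.
E_I ∈ (0,1): normal good (necessity).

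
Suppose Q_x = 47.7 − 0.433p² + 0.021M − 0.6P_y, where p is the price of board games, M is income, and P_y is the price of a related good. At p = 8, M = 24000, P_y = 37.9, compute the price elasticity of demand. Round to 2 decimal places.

-0.11

Q_x = 47.7 − 0.433(8)² + 0.021(24000) − 0.6(37.9) = 47.7 − 27.712 + 504 − 22.74 = 501.248.
∂Q_x/∂p = −2·0.433·p = -6.928, so E_p = -6.928·(8/501.248) ≈ -0.11.
|E_p| < 1: demand is inelastic.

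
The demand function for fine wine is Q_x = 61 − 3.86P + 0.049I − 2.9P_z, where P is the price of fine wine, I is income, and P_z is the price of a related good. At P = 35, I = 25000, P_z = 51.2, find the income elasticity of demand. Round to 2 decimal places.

At the given point, Q_x = 61 − 3.86(35) + 0.049(25000) − 2.9(51.2) = 61 − 135.1 + 1225 − 148.48 = 1002.42.
∂Q_x/∂I = +0.049, so E_I = 0.049·(25000/1002.42) ≈ 1.22.
E_I > 1: normal good (luxury).

1.22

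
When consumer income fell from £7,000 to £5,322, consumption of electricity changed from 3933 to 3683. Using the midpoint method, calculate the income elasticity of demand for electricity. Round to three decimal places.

%ΔQ = (3683 − 3933)/[(3933+3683)/2] = -250/3808 ≈ -0.0657.
%ΔY = (5,322 − 7,000)/[(7,000+5,322)/2] = -1678/6161 ≈ -0.2724.
E_I = %ΔQ/%ΔY ≈ 0.241.
E_I ∈ (0,1): normal good (necessity).

0.241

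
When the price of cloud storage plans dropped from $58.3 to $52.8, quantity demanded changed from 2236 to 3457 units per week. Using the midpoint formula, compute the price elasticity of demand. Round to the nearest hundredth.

-4.33

%Δq = (3457 − 2236)/[(2236 + 3457)/2] = 1221/2846.5 ≈ 0.4289.
%ΔP = (52.8 − 58.3)/[(58.3 + 52.8)/2] = -5.5/55.55 ≈ -0.0990.
Arc elasticity E = %Δq/%ΔP ≈ 0.4289/-0.0990 ≈ -4.33.
|E| > 1: demand is elastic over this range.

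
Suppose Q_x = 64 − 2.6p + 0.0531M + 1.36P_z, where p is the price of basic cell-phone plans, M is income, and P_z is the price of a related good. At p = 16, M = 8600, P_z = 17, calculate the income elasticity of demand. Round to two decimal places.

0.91

Substituting, Q_x = 64 − 2.6(16) + 0.0531(8600) + 1.36(17) = 64 − 41.6 + 456.66 + 23.12 = 502.18.
∂Q_x/∂M = +0.0531, so E_I = 0.0531·(8600/502.18) ≈ 0.91.
E_I ∈ (0,1): normal good (necessity).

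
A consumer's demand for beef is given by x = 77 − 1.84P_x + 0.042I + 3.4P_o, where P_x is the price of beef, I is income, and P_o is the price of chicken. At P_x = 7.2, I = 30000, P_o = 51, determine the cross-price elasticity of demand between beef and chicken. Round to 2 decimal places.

0.12

Evaluating quantity at (P_x, I, P_o) gives x = 77 − 1.84(7.2) + 0.042(30000) + 3.4(51) = 77 − 13.248 + 1260 + 173.4 = 1497.152.
∂x/∂P_o = +3.4, so E_xy = 3.4·(51/1497.152) ≈ 0.12.
E_xy > 0: the goods are substitutes.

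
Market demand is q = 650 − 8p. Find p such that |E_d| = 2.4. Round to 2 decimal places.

Set −bp/(a − bp) = −2.4 ⇒ bp = 2.4(a − bp) ⇒ bp(1+2.4) = 2.4·a.
p = 2.4·650/(8·3.4) ≈ 57.35.

57.35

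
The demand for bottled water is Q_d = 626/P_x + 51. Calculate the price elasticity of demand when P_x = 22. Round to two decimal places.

-0.36

At P_x = 22, Q_d = 79.4545.
dQ_d/dP_x = −626/P_x² = −1.2934.
Point elasticity E = (dQ_d/dP_x)·(P_x/Q_d) = -1.2934 × 22/79.4545 ≈ -0.36.
|E| < 1, so demand is inelastic at this price.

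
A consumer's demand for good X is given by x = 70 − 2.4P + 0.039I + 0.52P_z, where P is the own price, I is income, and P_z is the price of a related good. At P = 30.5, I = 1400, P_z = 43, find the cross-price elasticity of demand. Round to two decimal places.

0.30

First evaluate x: 70 − 2.4(30.5) + 0.039(1400) + 0.52(43) = 70 − 73.2 + 54.6 + 22.36 = 73.76.
∂x/∂P_z = +0.52, so E_xy = 0.52·(43/73.76) ≈ 0.30.
E_xy > 0: the goods are substitutes.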